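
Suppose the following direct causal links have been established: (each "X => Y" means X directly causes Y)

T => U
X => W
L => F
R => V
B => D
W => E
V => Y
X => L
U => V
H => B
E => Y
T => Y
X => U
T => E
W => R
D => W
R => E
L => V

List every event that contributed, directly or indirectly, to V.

B, D, H, L, R, T, U, W, X

Immediate causes of V: L, U, R.
Further upstream: H, B, D, X, T, W.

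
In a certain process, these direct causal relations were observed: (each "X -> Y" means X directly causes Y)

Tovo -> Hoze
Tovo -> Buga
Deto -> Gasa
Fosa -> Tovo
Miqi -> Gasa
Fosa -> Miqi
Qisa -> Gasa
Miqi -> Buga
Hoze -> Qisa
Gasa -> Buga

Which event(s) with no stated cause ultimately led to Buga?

Tracing upstream from Buga: Buga ← Tovo ← Fosa.
A separate upstream branch: Buga ← Gasa ← Deto.
Each of those chain origins has no stated cause.

Deto, Fosa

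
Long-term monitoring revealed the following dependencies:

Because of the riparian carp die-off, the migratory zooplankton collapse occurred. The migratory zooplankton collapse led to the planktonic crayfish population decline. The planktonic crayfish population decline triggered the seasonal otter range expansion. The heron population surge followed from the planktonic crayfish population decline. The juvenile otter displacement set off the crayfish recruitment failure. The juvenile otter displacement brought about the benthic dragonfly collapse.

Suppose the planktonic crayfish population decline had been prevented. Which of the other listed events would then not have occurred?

the heron population surge, the seasonal otter range expansion

Downstream of the planktonic crayfish population decline: the heron population surge, the seasonal otter range expansion.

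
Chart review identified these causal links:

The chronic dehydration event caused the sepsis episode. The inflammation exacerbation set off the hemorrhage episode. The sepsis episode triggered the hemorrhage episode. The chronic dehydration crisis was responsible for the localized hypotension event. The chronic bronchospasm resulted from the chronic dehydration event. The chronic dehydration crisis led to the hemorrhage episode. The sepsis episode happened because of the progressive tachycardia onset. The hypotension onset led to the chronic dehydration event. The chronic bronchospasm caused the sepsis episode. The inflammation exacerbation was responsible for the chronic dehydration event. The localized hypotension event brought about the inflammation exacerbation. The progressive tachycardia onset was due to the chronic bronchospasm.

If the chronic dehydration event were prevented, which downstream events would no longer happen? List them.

the chronic bronchospasm, the progressive tachycardia onset, the sepsis episode

Downstream of the chronic dehydration event: the chronic bronchospasm, the progressive tachycardia onset, the sepsis episode, the hemorrhage episode.
Of those, still caused via another path: the hemorrhage episode.
The remainder have no surviving cause.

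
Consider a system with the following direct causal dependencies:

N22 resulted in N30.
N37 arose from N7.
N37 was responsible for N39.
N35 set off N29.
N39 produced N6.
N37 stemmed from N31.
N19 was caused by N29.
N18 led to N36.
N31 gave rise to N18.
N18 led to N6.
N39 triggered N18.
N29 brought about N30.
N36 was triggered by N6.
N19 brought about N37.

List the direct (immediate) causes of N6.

Upstream contributors include N7, N35, N29, N19, N31, N37, but only N18, N39 feed directly into N6.

N18, N39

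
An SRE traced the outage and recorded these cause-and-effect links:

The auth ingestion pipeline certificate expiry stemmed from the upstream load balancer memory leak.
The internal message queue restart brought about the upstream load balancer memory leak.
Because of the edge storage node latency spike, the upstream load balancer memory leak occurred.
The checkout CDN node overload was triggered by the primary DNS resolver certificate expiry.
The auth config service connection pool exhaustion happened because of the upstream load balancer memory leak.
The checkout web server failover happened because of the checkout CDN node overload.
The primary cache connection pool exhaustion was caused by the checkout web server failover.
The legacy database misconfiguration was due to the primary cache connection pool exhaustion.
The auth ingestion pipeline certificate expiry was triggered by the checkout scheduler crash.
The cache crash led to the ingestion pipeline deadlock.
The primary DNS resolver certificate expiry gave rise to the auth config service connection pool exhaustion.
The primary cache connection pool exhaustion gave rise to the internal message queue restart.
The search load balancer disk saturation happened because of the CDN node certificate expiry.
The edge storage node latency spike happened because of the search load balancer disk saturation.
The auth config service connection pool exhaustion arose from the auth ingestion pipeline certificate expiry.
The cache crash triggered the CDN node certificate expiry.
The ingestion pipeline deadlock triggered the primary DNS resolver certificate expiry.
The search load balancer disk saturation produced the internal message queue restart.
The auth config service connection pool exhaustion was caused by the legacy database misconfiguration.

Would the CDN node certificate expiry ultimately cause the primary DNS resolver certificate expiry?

The CDN node certificate expiry leads to the search load balancer disk saturation, the internal message queue restart, the edge storage node latency spike, the upstream load balancer memory leak, the auth ingestion pipeline certificate expiry, the auth config service connection pool exhaustion; the primary DNS resolver certificate expiry is not among them.

No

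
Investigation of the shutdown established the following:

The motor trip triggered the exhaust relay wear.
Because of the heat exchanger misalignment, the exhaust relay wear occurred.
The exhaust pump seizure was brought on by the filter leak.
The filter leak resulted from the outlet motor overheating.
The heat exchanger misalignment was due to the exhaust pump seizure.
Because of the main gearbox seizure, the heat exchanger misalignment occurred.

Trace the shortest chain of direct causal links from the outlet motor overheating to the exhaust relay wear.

the outlet motor overheating → the filter leak → the exhaust pump seizure → the heat exchanger misalignment → the exhaust relay wear

the outlet motor overheating → the filter leak
the filter leak → the exhaust pump seizure
the exhaust pump seizure → the heat exchanger misalignment
the heat exchanger misalignment → the exhaust relay wear
Length: 4 steps.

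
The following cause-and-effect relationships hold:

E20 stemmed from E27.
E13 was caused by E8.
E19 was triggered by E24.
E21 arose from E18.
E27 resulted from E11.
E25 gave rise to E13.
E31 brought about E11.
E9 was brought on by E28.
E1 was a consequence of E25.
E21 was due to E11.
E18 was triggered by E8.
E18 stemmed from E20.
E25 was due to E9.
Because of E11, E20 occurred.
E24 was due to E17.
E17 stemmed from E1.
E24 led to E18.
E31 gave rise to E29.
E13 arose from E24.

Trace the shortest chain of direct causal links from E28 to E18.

E28 → E9
E9 → E25
E25 → E1
E1 → E17
E17 → E24
E24 → E18
Length: 6 steps.

E28 → E9 → E25 → E1 → E17 → E24 → E18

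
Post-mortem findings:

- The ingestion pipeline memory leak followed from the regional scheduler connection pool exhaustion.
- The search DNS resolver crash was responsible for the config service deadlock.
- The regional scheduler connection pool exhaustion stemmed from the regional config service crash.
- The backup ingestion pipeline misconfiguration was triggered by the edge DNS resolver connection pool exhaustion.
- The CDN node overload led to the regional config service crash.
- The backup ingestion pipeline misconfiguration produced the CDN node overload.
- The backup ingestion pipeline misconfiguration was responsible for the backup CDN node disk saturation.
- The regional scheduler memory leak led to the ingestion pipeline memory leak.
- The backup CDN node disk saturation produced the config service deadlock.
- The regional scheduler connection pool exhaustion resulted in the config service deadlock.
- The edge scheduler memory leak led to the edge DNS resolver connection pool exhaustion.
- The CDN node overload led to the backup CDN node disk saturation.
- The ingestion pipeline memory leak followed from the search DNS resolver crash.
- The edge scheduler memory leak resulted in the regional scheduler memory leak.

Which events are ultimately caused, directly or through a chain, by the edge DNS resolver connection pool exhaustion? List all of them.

Direct effects: the backup ingestion pipeline misconfiguration.
2 steps out: the CDN node overload, the backup CDN node disk saturation.
3 steps out: the regional config service crash, the config service deadlock.
4 steps out: the regional scheduler connection pool exhaustion.
5 steps out: the ingestion pipeline memory leak.
Not reachable from it: the edge scheduler memory leak, the regional scheduler memory leak, the search DNS resolver crash.

the CDN node overload, the backup CDN node disk saturation, the backup ingestion pipeline misconfiguration, the config service deadlock, the ingestion pipeline memory leak, the regional config service crash, the regional scheduler connection pool exhaustion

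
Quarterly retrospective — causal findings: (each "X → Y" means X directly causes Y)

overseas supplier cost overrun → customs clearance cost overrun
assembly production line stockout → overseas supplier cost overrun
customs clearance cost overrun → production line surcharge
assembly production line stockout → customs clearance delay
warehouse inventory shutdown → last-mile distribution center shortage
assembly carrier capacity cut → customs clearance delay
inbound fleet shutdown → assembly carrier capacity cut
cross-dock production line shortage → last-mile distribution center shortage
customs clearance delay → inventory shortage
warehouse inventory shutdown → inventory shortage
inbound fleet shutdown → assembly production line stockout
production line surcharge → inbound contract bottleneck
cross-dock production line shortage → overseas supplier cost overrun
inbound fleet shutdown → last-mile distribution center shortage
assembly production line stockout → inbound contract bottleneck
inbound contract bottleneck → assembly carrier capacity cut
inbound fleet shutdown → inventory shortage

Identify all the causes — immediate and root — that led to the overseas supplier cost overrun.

Immediate causes of the overseas supplier cost overrun: the cross-dock production line shortage, the assembly production line stockout.
Further upstream: the inbound fleet shutdown.

the assembly production line stockout, the cross-dock production line shortage, the inbound fleet shutdown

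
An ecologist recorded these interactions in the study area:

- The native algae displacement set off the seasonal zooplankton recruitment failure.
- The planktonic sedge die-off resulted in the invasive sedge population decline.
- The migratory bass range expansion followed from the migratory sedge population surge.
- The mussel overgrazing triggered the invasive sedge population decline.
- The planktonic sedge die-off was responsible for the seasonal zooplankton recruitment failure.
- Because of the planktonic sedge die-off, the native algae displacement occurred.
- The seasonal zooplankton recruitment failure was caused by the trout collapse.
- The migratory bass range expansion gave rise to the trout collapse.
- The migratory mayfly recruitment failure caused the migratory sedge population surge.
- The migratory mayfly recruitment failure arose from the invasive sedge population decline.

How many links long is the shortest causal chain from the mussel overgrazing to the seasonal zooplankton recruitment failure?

6

Shortest chain: the mussel overgrazing → the invasive sedge population decline → the migratory mayfly recruitment failure → the migratory sedge population surge → the migratory bass range expansion → the trout collapse → the seasonal zooplankton recruitment failure.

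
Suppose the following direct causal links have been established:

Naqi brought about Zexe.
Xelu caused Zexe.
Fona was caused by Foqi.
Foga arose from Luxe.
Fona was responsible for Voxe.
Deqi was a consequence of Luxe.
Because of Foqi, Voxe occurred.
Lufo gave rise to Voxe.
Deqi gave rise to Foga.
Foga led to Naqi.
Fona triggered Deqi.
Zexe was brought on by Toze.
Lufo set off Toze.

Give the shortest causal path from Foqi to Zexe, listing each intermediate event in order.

Foqi → Fona
Fona → Deqi
Deqi → Foga
Foga → Naqi
Naqi → Zexe
Length: 5 steps.

Foqi → Fona → Deqi → Foga → Naqi → Zexe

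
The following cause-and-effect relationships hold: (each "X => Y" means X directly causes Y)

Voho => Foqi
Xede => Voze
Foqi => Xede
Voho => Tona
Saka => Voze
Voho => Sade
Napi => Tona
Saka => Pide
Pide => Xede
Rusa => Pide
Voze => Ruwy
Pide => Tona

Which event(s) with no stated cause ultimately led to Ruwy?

Rusa, Saka, Voho

Tracing upstream from Ruwy: Ruwy ← Voze ← Xede ← Foqi ← Voho.
A separate upstream branch: Ruwy ← Voze ← Saka.
A separate upstream branch: Ruwy ← Voze ← Xede ← Pide ← Rusa.
Each of those chain origins has no stated cause.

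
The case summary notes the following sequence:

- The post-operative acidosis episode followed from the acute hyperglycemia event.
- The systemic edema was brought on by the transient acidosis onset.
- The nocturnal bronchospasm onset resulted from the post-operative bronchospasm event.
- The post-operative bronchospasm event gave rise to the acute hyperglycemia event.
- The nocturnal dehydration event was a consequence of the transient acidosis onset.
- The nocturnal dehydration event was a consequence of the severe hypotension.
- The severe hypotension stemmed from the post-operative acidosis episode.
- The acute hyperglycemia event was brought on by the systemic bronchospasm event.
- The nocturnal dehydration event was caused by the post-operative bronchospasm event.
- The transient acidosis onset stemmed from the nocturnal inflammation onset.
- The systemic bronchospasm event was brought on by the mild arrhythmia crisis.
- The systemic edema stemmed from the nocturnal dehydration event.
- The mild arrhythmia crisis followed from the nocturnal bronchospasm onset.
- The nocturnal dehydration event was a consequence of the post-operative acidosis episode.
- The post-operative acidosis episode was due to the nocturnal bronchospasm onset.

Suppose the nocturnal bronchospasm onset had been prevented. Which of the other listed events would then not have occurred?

Downstream of the nocturnal bronchospasm onset: the mild arrhythmia crisis, the systemic bronchospasm event, the acute hyperglycemia event, the post-operative acidosis episode, the severe hypotension, the nocturnal dehydration event, the systemic edema.
Of those, still caused via another path: the acute hyperglycemia event, the post-operative acidosis episode, the severe hypotension, the nocturnal dehydration event, the systemic edema.
The remainder have no surviving cause.

the mild arrhythmia crisis, the systemic bronchospasm event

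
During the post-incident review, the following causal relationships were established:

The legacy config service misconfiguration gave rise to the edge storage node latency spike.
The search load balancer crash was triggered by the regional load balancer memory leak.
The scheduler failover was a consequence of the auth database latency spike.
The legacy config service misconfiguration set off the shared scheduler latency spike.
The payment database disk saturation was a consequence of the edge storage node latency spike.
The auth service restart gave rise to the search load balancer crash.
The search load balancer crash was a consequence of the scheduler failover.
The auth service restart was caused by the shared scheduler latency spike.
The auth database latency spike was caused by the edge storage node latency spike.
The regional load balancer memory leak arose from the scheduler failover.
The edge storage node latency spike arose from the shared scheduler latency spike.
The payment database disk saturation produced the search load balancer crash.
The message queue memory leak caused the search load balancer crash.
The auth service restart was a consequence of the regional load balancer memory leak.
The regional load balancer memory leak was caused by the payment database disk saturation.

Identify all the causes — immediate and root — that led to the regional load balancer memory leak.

the auth database latency spike, the edge storage node latency spike, the legacy config service misconfiguration, the payment database disk saturation, the scheduler failover, the shared scheduler latency spike

Immediate causes of the regional load balancer memory leak: the payment database disk saturation, the scheduler failover.
Further upstream: the legacy config service misconfiguration, the shared scheduler latency spike, the edge storage node latency spike, the auth database latency spike.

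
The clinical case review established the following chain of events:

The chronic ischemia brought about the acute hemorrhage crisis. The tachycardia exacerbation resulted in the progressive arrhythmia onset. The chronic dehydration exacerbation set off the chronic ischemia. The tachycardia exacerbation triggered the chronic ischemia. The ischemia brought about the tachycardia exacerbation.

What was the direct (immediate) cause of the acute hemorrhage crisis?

the chronic ischemia

Upstream contributors include the ischemia, the tachycardia exacerbation, the chronic dehydration exacerbation, but only the chronic ischemia feeds directly into the acute hemorrhage crisis.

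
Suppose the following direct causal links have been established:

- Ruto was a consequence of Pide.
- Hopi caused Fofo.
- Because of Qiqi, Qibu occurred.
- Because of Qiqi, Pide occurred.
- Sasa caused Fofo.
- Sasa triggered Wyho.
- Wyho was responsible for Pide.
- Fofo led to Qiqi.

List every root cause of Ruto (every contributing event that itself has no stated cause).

Tracing upstream from Ruto: Ruto ← Pide ← Wyho ← Sasa.
A separate upstream branch: Ruto ← Pide ← Qiqi ← Fofo ← Hopi.
Each of those chain origins has no stated cause.

Hopi, Sasa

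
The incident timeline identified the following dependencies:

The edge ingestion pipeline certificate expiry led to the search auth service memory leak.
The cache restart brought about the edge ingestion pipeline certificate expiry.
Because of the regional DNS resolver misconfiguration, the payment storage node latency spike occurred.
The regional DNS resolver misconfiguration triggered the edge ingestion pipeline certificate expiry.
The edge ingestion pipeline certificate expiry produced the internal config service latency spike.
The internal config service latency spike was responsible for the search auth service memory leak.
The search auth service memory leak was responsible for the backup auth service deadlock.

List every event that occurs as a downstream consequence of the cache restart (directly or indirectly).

the backup auth service deadlock, the edge ingestion pipeline certificate expiry, the internal config service latency spike, the search auth service memory leak

Direct effects: the edge ingestion pipeline certificate expiry.
2 steps out: the internal config service latency spike, the search auth service memory leak.
3 steps out: the backup auth service deadlock.
Not reachable from it: the regional DNS resolver misconfiguration, the payment storage node latency spike.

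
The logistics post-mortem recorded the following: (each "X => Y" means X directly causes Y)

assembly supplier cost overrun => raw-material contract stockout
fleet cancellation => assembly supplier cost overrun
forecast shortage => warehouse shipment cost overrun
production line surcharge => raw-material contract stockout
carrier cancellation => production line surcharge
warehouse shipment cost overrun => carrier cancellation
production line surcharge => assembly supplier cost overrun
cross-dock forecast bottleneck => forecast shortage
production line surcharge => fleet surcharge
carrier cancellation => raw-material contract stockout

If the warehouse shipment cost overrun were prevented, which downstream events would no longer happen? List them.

the carrier cancellation, the fleet surcharge, the production line surcharge

Downstream of the warehouse shipment cost overrun: the carrier cancellation, the production line surcharge, the assembly supplier cost overrun, the raw-material contract stockout, the fleet surcharge.
Of those, still caused via another path: the assembly supplier cost overrun, the raw-material contract stockout.
The remainder have no surviving cause.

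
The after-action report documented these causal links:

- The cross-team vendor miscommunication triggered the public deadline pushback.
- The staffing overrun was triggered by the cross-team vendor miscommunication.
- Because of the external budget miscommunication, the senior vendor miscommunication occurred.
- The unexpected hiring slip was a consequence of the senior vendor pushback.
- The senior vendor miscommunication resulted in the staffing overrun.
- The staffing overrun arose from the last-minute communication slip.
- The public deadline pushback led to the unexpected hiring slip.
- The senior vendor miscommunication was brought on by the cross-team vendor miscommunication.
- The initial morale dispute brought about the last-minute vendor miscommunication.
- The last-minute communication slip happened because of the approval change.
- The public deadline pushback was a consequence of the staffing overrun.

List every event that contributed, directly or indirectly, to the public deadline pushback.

the approval change, the cross-team vendor miscommunication, the external budget miscommunication, the last-minute communication slip, the senior vendor miscommunication, the staffing overrun

Immediate causes of the public deadline pushback: the cross-team vendor miscommunication, the staffing overrun.
Further upstream: the external budget miscommunication, the senior vendor miscommunication, the approval change, the last-minute communication slip.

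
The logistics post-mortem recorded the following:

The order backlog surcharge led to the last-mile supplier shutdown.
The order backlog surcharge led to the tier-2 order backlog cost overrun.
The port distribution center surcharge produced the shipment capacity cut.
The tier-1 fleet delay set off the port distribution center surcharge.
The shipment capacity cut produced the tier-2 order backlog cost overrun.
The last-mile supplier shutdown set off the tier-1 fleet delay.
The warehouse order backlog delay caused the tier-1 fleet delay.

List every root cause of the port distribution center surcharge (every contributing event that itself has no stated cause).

the order backlog surcharge, the warehouse order backlog delay

Tracing upstream from the port distribution center surcharge: the port distribution center surcharge ← the tier-1 fleet delay ← the last-mile supplier shutdown ← the order backlog surcharge.
A separate upstream branch: the port distribution center surcharge ← the tier-1 fleet delay ← the warehouse order backlog delay.
Each of those chain origins has no stated cause.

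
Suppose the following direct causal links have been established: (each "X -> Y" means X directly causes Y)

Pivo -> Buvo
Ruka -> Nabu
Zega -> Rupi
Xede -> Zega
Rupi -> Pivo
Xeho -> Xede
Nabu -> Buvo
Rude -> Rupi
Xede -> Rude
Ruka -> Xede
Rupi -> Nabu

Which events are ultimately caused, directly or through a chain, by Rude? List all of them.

Buvo, Nabu, Pivo, Rupi

Direct effects: Rupi.
2 steps out: Nabu, Pivo.
3 steps out: Buvo.
Not reachable from it: Ruka, Xede, Zega, Xeho.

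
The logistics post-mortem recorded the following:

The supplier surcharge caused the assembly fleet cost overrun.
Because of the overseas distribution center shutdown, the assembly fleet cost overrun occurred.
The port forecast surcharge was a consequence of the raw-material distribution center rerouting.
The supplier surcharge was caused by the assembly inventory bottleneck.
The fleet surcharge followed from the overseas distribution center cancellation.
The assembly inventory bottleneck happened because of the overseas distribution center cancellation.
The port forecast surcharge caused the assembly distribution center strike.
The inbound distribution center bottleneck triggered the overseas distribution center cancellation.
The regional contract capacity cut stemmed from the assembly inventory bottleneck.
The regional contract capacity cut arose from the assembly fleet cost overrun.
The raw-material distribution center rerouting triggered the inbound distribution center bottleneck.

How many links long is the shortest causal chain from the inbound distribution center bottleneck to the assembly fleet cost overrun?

4

Shortest chain: the inbound distribution center bottleneck → the overseas distribution center cancellation → the assembly inventory bottleneck → the supplier surcharge → the assembly fleet cost overrun.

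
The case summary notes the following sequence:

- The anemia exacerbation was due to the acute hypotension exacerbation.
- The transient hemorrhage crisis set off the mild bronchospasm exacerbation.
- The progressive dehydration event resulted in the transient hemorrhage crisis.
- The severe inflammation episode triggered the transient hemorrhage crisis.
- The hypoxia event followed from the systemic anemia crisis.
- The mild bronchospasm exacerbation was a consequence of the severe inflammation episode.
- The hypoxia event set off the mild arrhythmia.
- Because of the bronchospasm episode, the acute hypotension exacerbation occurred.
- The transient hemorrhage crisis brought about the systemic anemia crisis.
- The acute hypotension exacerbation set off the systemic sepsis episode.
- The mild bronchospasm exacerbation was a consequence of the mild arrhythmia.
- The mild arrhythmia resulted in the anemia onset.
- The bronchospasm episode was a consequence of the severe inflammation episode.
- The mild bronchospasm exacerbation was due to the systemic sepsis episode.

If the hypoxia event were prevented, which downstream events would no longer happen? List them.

Downstream of the hypoxia event: the mild arrhythmia, the anemia onset, the mild bronchospasm exacerbation.
Of those, still caused via another path: the mild bronchospasm exacerbation.
The remainder have no surviving cause.

the anemia onset, the mild arrhythmia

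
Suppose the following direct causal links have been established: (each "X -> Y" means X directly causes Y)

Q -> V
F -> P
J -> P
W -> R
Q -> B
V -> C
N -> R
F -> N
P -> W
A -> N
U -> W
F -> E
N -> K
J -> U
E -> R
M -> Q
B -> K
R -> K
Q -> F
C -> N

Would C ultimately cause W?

C leads to N, R, K; W is not among them.

No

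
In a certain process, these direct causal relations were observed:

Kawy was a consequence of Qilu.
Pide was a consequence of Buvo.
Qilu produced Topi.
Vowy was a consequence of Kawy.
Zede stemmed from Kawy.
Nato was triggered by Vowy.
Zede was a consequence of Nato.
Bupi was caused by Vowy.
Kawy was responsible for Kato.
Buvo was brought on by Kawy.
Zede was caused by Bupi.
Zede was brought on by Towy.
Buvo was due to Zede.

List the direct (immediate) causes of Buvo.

Kawy, Zede

Upstream contributors include Qilu, Towy, Vowy, Bupi, Nato, but only Kawy, Zede feed directly into Buvo.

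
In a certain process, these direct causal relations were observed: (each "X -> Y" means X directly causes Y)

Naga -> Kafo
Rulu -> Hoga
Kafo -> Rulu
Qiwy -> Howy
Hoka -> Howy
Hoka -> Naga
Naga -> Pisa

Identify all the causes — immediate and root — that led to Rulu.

Immediate cause of Rulu: Kafo.
Further upstream: Hoka, Naga.

Hoka, Kafo, Naga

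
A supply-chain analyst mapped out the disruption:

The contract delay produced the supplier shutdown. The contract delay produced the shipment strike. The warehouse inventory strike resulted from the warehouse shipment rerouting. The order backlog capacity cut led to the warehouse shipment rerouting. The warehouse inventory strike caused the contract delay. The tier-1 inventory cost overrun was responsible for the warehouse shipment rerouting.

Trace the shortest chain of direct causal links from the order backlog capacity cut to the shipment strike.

the order backlog capacity cut → the warehouse shipment rerouting
the warehouse shipment rerouting → the warehouse inventory strike
the warehouse inventory strike → the contract delay
the contract delay → the shipment strike
Length: 4 steps.

the order backlog capacity cut → the warehouse shipment rerouting → the warehouse inventory strike → the contract delay → the shipment strike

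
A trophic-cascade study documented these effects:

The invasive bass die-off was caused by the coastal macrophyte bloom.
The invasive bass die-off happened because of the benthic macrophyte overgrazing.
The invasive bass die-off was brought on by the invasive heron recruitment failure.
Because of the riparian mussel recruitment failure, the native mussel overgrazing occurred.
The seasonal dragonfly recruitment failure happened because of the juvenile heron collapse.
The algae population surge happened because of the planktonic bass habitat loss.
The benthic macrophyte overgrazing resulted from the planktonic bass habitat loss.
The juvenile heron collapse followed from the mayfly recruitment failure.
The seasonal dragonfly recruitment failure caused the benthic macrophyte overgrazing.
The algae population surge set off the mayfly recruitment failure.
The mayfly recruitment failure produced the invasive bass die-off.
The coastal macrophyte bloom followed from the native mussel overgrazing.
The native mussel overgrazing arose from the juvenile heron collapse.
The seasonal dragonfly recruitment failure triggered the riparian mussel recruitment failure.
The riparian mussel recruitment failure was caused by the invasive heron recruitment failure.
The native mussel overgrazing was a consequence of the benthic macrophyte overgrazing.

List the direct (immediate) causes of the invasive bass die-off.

the benthic macrophyte overgrazing, the coastal macrophyte bloom, the invasive heron recruitment failure, the mayfly recruitment failure

Upstream contributors include the planktonic bass habitat loss, the algae population surge, the juvenile heron collapse, the seasonal dragonfly recruitment failure, the riparian mussel recruitment failure, the native mussel overgrazing, but only the benthic macrophyte overgrazing, the coastal macrophyte bloom, the invasive heron recruitment failure, the mayfly recruitment failure feed directly into the invasive bass die-off.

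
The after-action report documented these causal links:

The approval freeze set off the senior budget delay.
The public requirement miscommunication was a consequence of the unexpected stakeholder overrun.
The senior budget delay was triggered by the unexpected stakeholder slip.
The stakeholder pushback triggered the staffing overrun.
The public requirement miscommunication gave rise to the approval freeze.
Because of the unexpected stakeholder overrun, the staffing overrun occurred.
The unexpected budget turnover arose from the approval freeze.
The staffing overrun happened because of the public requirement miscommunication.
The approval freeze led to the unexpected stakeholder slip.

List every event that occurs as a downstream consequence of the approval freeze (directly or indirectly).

Direct effects: the unexpected stakeholder slip, the senior budget delay, the unexpected budget turnover.
Not reachable from it: the unexpected stakeholder overrun, the public requirement miscommunication, the staffing overrun, the stakeholder pushback.

the senior budget delay, the unexpected budget turnover, the unexpected stakeholder slip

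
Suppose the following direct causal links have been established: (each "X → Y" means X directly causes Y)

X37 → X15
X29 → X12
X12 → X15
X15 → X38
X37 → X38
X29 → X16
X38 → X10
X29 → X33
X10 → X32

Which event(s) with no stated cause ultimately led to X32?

X29, X37

Tracing upstream from X32: X32 ← X10 ← X38 ← X15 ← X12 ← X29.
A separate upstream branch: X32 ← X10 ← X38 ← X37.
Each of those chain origins has no stated cause.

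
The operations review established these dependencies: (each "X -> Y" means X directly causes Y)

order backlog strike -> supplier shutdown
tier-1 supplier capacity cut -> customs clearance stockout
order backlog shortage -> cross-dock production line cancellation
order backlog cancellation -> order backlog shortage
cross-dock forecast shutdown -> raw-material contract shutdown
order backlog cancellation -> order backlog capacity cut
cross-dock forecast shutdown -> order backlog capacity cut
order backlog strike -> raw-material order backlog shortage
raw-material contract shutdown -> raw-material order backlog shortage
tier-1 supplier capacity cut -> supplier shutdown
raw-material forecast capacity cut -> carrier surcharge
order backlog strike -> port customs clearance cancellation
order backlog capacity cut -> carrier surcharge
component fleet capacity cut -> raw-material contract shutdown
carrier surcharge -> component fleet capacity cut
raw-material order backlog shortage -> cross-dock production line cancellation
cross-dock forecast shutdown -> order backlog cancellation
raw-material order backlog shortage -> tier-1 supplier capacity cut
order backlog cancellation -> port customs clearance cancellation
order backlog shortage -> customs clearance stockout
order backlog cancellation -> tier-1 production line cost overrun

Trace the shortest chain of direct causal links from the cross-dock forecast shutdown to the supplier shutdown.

the cross-dock forecast shutdown → the raw-material contract shutdown → the raw-material order backlog shortage → the tier-1 supplier capacity cut → the supplier shutdown

the cross-dock forecast shutdown → the raw-material contract shutdown
the raw-material contract shutdown → the raw-material order backlog shortage
the raw-material order backlog shortage → the tier-1 supplier capacity cut
the tier-1 supplier capacity cut → the supplier shutdown
Length: 4 steps.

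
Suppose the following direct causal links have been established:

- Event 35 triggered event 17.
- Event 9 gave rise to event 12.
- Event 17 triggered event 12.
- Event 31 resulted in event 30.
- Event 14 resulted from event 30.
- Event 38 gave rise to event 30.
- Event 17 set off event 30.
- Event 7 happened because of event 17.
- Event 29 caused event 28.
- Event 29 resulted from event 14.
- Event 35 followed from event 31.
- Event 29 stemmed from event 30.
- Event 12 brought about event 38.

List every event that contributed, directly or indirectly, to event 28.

event 12, event 14, event 17, event 29, event 30, event 31, event 35, event 38, event 9

Immediate cause of event 28: event 29.
Further upstream: event 31, event 35, event 17, event 12, event 38, event 30, event 14, event 9.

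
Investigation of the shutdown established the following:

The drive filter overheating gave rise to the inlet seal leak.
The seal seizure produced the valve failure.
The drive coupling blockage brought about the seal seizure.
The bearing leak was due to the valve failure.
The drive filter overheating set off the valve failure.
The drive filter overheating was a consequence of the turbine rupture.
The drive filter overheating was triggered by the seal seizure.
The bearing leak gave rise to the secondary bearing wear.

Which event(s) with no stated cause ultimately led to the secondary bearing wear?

Tracing upstream from the secondary bearing wear: the secondary bearing wear ← the bearing leak ← the valve failure ← the seal seizure ← the drive coupling blockage.
A separate upstream branch: the secondary bearing wear ← the bearing leak ← the valve failure ← the drive filter overheating ← the turbine rupture.
Each of those chain origins has no stated cause.

the drive coupling blockage, the turbine rupture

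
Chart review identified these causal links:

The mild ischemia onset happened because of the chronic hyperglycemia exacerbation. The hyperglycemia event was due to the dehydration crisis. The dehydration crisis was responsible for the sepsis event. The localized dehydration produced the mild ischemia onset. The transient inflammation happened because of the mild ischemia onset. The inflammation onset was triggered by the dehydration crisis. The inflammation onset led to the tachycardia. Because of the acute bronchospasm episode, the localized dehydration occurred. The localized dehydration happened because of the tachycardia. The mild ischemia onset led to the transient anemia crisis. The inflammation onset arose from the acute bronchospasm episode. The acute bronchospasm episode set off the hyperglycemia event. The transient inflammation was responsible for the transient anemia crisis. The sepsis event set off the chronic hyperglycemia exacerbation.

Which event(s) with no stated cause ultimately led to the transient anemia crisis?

Tracing upstream from the transient anemia crisis: the transient anemia crisis ← the mild ischemia onset ← the chronic hyperglycemia exacerbation ← the sepsis event ← the dehydration crisis.
A separate upstream branch: the transient anemia crisis ← the mild ischemia onset ← the localized dehydration ← the acute bronchospasm episode.
Each of those chain origins has no stated cause.

the acute bronchospasm episode, the dehydration crisis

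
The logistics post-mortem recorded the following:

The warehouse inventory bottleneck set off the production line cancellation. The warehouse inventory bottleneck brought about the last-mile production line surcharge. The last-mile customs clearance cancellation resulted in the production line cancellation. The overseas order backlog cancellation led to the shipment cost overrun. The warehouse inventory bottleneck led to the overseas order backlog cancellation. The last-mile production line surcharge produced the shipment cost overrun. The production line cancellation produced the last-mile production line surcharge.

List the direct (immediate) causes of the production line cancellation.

the last-mile customs clearance cancellation, the warehouse inventory bottleneck → the production line cancellation with nothing further upstream stated.

the last-mile customs clearance cancellation, the warehouse inventory bottleneck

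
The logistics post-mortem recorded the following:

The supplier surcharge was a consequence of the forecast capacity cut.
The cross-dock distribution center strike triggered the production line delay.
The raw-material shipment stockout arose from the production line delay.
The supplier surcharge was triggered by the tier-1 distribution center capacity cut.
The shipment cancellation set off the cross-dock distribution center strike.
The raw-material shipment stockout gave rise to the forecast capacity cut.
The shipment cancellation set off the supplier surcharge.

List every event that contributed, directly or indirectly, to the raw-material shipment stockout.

Immediate cause of the raw-material shipment stockout: the production line delay.
Further upstream: the shipment cancellation, the cross-dock distribution center strike.

the cross-dock distribution center strike, the production line delay, the shipment cancellation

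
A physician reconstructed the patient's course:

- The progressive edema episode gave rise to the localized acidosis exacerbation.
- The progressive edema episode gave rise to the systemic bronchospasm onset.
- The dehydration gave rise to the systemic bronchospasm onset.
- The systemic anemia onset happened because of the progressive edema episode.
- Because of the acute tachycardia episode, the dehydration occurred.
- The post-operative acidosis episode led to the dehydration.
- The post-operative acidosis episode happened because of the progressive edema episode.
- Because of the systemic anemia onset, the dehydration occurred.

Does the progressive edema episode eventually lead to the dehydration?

There is a causal chain: the progressive edema episode → the systemic anemia onset → the dehydration.

Yes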